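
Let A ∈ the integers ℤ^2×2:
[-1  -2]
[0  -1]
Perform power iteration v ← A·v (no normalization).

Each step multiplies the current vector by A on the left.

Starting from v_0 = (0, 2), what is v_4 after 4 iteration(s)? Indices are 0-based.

v_4 = (16, 2)

v_0 = (0, 2).
v_1 = A·v_0 = (-4, -2).
v_2 = A·v_1 = (8, 2).
v_3 = A·v_2 = (-12, -2).
v_4 = A·v_3 = (16, 2).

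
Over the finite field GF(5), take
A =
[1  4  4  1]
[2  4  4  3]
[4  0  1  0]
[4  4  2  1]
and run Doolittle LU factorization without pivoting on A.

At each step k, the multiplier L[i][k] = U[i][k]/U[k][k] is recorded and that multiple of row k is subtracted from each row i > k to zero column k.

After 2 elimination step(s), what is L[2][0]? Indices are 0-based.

[col 0] pivot 1
  R1 -= 2*R0 → (0, 1, 1, 1)  (L[1][0] := 2)
  R2 -= 4*R0 → (0, 4, 0, 1)  (L[2][0] := 4)
  R3 -= 4*R0 → (0, 3, 1, 2)  (L[3][0] := 4)
[col 1] pivot 1
  R2 -= 4*R1 → (0, 0, 1, 2)  (L[2][1] := 4)
  R3 -= 3*R1 → (0, 0, 3, 4)  (L[3][1] := 3)

L[2][0] = 4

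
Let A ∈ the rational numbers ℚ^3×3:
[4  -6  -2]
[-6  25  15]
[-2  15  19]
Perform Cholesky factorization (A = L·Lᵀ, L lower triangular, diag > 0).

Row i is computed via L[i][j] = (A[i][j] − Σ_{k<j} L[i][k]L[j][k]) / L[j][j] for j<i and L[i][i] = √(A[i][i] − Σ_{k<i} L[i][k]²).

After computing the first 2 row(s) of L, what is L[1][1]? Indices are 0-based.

Step 1: L[0][0] = √(4) = 2.
  L[1][0] = (-6) / L[0][0] = -3.
Step 2: L[1][1] = √(16) = 4.

L[1][1] = 4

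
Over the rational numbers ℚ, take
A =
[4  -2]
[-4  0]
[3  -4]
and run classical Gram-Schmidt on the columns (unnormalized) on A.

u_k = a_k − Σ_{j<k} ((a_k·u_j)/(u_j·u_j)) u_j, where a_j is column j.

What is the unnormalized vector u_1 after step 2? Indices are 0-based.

u_1 = (-2/41, -80/41, -104/41)

Step 1: u_0 = a_0 = (4, -4, 3).
Step 2: u_1 = a_1 − (-20/41)·u_0 = (-2/41, -80/41, -104/41).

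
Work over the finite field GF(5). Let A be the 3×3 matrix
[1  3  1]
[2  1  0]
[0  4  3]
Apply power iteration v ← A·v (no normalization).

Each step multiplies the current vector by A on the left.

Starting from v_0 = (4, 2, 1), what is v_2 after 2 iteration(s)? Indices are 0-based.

v_2 = (2, 2, 3)

v_0 = (4, 2, 1).
v_1 = A·v_0 = (1, 0, 1).
v_2 = A·v_1 = (2, 2, 3).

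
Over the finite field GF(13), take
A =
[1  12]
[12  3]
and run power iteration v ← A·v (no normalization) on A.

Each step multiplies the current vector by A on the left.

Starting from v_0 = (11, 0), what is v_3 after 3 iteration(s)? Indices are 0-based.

v_3 = (1, 2)

v_0 = (11, 0).
v_1 = A·v_0 = (11, 2).
v_2 = A·v_1 = (9, 8).
v_3 = A·v_2 = (1, 2).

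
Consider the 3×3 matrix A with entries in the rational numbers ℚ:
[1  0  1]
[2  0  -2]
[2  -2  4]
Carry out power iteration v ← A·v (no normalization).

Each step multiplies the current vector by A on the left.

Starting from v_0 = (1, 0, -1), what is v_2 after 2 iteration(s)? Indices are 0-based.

v_0 = (1, 0, -1).
v_1 = A·v_0 = (0, 4, -2).
v_2 = A·v_1 = (-2, 4, -16).

v_2 = (-2, 4, -16)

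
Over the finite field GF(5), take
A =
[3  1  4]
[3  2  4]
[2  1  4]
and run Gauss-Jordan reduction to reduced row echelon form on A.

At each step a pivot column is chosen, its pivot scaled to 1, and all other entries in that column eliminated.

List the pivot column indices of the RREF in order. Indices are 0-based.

pivot(0,0)=3: scale R0 → (1, 2, 3)
  clear (1,0): R1 −= (3)R0 → (0, 1, 0)
  clear (2,0): R2 −= (2)R0 → (0, 2, 3)
pivot(1,1)=1: scale R1 → (0, 1, 0)
  clear (0,1): R0 −= (2)R1 → (1, 0, 3)
  clear (2,1): R2 −= (2)R1 → (0, 0, 3)
pivot(2,2)=3: scale R2 → (0, 0, 1)
  clear (0,2): R0 −= (3)R2 → (1, 0, 0)

pivot columns: 0, 1, 2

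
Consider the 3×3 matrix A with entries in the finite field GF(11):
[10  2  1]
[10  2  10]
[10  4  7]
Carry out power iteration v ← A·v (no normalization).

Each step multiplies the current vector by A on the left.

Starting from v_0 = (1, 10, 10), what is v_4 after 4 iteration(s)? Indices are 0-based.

v_0 = (1, 10, 10).
v_1 = A·v_0 = (7, 9, 10).
v_2 = A·v_1 = (10, 1, 0).
v_3 = A·v_2 = (3, 3, 5).
v_4 = A·v_3 = (8, 9, 0).

v_4 = (8, 9, 0)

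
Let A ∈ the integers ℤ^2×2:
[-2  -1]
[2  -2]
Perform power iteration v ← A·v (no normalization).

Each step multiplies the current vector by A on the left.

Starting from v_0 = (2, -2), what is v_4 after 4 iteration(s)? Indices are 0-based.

v_4 = (-88, -8)

v_0 = (2, -2).
v_1 = A·v_0 = (-2, 8).
v_2 = A·v_1 = (-4, -20).
v_3 = A·v_2 = (28, 32).
v_4 = A·v_3 = (-88, -8).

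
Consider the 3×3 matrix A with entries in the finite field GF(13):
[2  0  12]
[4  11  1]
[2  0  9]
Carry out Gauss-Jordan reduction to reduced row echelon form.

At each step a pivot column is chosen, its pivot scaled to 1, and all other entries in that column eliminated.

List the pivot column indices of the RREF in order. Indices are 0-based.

pivot columns: 0, 1, 2

[1] R0 /= 2  ⇒  (1, 0, 6)
     R1 -= 4·R0  ⇒  (0, 11, 3)
     R2 -= 2·R0  ⇒  (0, 0, 10)
[2] R1 /= 11  ⇒  (0, 1, 5)
[3] R2 /= 10  ⇒  (0, 0, 1)
     R0 -= 6·R2  ⇒  (1, 0, 0)
     R1 -= 5·R2  ⇒  (0, 1, 0)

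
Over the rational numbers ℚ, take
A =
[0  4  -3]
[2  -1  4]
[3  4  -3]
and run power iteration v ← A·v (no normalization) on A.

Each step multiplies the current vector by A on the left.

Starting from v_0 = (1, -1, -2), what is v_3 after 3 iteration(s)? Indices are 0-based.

v_3 = (203, -215, 98)

v_0 = (1, -1, -2).
v_1 = A·v_0 = (2, -5, 5).
v_2 = A·v_1 = (-35, 29, -29).
v_3 = A·v_2 = (203, -215, 98).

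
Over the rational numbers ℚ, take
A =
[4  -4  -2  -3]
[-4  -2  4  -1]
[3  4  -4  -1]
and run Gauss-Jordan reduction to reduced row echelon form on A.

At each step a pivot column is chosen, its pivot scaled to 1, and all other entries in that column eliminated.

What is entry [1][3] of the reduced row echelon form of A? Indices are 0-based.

M[1][3] = 15/2

[1] R0 /= 4  ⇒  (1, -1, -1/2, -3/4)
     R1 -= -4·R0  ⇒  (0, -6, 2, -4)
     R2 -= 3·R0  ⇒  (0, 7, -5/2, 5/4)
[2] R1 /= -6  ⇒  (0, 1, -1/3, 2/3)
     R0 -= -1·R1  ⇒  (1, 0, -5/6, -1/12)
     R2 -= 7·R1  ⇒  (0, 0, -1/6, -41/12)
[3] R2 /= -1/6  ⇒  (0, 0, 1, 41/2)
     R0 -= -5/6·R2  ⇒  (1, 0, 0, 17)
     R1 -= -1/3·R2  ⇒  (0, 1, 0, 15/2)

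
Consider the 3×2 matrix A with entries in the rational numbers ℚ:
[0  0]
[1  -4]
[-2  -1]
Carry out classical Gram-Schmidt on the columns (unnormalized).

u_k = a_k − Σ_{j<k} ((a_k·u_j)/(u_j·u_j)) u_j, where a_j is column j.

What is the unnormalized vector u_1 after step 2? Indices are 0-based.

u_1 = (0, -18/5, -9/5)

Step 1: u_0 = a_0 = (0, 1, -2).
Step 2: u_1 = a_1 − (-2/5)·u_0 = (0, -18/5, -9/5).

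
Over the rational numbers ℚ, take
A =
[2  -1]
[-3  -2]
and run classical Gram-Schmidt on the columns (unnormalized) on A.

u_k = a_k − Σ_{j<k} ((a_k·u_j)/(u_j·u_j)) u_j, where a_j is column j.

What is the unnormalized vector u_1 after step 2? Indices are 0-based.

Step 1: u_0 = a_0 = (2, -3).
Step 2: u_1 = a_1 − (4/13)·u_0 = (-21/13, -14/13).

u_1 = (-21/13, -14/13)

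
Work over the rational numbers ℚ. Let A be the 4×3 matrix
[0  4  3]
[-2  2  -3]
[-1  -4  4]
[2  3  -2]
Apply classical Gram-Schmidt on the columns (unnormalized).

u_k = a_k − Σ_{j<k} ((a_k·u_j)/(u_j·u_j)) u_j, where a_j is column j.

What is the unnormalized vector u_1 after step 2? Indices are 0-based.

Step 1: u_0 = a_0 = (0, -2, -1, 2).
Step 2: u_1 = a_1 − (2/3)·u_0 = (4, 10/3, -10/3, 5/3).

u_1 = (4, 10/3, -10/3, 5/3)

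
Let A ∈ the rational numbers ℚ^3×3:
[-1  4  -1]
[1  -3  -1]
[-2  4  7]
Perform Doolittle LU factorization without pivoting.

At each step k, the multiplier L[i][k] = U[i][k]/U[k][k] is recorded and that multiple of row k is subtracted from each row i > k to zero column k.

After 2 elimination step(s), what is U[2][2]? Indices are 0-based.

U[2][2] = 1

k=0: U[0][0]=-1
  eliminate (1,0): mult=-1, new row 1: (0, 1, -2); set L[1][0]=-1
  eliminate (2,0): mult=2, new row 2: (0, -4, 9); set L[2][0]=2
k=1: U[1][1]=1
  eliminate (2,1): mult=-4, new row 2: (0, 0, 1); set L[2][1]=-4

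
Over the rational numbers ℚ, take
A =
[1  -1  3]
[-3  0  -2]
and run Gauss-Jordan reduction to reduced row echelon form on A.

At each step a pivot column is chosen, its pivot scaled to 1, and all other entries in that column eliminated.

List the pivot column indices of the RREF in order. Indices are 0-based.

pivot(0,0)=1: scale R0 → (1, -1, 3)
  clear (1,0): R1 −= (-3)R0 → (0, -3, 7)
pivot(1,1)=-3: scale R1 → (0, 1, -7/3)
  clear (0,1): R0 −= (-1)R1 → (1, 0, 2/3)

pivot columns: 0, 1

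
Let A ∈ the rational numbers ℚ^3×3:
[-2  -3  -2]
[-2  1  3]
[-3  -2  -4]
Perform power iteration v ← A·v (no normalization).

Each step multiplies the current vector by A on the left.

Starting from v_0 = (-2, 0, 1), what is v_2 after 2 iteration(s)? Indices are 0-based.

v_0 = (-2, 0, 1).
v_1 = A·v_0 = (2, 7, 2).
v_2 = A·v_1 = (-29, 9, -28).

v_2 = (-29, 9, -28)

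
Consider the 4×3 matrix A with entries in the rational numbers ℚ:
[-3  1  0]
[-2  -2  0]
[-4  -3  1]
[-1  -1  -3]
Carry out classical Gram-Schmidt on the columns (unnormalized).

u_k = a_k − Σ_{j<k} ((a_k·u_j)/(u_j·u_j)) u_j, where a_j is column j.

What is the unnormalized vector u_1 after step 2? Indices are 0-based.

u_1 = (12/5, -16/15, -17/15, -8/15)

Step 1: u_0 = a_0 = (-3, -2, -4, -1).
Step 2: u_1 = a_1 − (7/15)·u_0 = (12/5, -16/15, -17/15, -8/15).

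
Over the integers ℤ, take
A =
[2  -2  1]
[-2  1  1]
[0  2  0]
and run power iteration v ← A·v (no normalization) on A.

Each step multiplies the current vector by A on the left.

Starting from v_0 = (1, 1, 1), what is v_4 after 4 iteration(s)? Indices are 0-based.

v_0 = (1, 1, 1).
v_1 = A·v_0 = (1, 0, 2).
v_2 = A·v_1 = (4, 0, 0).
v_3 = A·v_2 = (8, -8, 0).
v_4 = A·v_3 = (32, -24, -16).

v_4 = (32, -24, -16)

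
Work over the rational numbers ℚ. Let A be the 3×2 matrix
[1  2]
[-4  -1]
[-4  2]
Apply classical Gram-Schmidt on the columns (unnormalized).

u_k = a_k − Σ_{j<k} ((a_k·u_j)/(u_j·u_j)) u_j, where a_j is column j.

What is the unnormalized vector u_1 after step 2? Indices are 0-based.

Step 1: u_0 = a_0 = (1, -4, -4).
Step 2: u_1 = a_1 − (-2/33)·u_0 = (68/33, -41/33, 58/33).

u_1 = (68/33, -41/33, 58/33)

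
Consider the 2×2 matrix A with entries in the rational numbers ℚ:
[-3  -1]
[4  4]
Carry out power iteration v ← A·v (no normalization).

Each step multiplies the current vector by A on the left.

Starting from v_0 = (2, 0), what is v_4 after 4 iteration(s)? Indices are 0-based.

v_4 = (42, 136)

v_0 = (2, 0).
v_1 = A·v_0 = (-6, 8).
v_2 = A·v_1 = (10, 8).
v_3 = A·v_2 = (-38, 72).
v_4 = A·v_3 = (42, 136).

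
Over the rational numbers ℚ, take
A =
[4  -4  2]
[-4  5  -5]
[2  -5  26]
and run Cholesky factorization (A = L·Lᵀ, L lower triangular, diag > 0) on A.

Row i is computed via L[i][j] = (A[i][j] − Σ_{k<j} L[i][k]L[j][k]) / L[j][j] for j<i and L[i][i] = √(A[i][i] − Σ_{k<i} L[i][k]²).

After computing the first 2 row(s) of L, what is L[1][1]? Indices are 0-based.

Step 1: L[0][0] = √(4) = 2.
  L[1][0] = (-4) / L[0][0] = -2.
Step 2: L[1][1] = √(1) = 1.

L[1][1] = 1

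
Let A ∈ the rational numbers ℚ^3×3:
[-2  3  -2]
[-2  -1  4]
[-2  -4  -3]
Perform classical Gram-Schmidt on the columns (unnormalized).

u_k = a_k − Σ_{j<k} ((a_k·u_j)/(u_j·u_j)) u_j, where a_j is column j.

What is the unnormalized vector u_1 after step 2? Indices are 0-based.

u_1 = (11/3, -1/3, -10/3)

Step 1: u_0 = a_0 = (-2, -2, -2).
Step 2: u_1 = a_1 − (1/3)·u_0 = (11/3, -1/3, -10/3).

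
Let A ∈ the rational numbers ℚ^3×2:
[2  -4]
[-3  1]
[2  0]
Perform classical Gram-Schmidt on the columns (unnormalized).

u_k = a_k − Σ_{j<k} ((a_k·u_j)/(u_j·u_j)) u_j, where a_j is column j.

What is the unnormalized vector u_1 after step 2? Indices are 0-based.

u_1 = (-46/17, -16/17, 22/17)

Step 1: u_0 = a_0 = (2, -3, 2).
Step 2: u_1 = a_1 − (-11/17)·u_0 = (-46/17, -16/17, 22/17).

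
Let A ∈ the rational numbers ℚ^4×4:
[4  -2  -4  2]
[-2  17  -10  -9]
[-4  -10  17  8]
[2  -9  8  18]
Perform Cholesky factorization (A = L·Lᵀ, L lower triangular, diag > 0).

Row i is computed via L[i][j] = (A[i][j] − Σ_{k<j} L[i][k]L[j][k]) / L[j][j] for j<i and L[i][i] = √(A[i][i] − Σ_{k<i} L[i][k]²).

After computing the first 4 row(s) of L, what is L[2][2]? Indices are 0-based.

L[2][2] = 2

Step 1: L[0][0] = √(4) = 2.
  L[1][0] = (-2) / L[0][0] = -1.
Step 2: L[1][1] = √(16) = 4.
  L[2][0] = (-4) / L[0][0] = -2.
  L[2][1] = (-12) / L[1][1] = -3.
Step 3: L[2][2] = √(4) = 2.
  L[3][0] = (2) / L[0][0] = 1.
  L[3][1] = (-8) / L[1][1] = -2.
  L[3][2] = (4) / L[2][2] = 2.
Step 4: L[3][3] = √(9) = 3.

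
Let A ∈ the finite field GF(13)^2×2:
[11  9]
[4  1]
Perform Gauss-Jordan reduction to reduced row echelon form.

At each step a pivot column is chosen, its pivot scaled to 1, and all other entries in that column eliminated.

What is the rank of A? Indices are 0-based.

rank = 2

step 1: normalize row 0 (÷11) = (1, 2)
  row 1: subtract 4×row0 = (0, 6)
step 2: normalize row 1 (÷6) = (0, 1)
  row 0: subtract 2×row1 = (1, 0)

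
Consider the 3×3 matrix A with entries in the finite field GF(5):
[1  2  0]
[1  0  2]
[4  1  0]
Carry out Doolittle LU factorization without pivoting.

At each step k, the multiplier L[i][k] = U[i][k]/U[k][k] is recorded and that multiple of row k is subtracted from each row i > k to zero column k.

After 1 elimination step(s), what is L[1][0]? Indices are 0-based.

L[1][0] = 1

[col 0] pivot 1
  R1 -= 1*R0 → (0, 3, 2)  (L[1][0] := 1)
  R2 -= 4*R0 → (0, 3, 0)  (L[2][0] := 4)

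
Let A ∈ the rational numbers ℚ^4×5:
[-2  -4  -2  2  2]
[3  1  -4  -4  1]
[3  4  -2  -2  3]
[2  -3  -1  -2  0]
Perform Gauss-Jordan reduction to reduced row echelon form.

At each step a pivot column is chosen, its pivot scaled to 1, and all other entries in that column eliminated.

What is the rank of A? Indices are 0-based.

[1] R0 /= -2  ⇒  (1, 2, 1, -1, -1)
     R1 -= 3·R0  ⇒  (0, -5, -7, -1, 4)
     R2 -= 3·R0  ⇒  (0, -2, -5, 1, 6)
     R3 -= 2·R0  ⇒  (0, -7, -3, 0, 2)
[2] R1 /= -5  ⇒  (0, 1, 7/5, 1/5, -4/5)
     R0 -= 2·R1  ⇒  (1, 0, -9/5, -7/5, 3/5)
     R2 -= -2·R1  ⇒  (0, 0, -11/5, 7/5, 22/5)
     R3 -= -7·R1  ⇒  (0, 0, 34/5, 7/5, -18/5)
[3] R2 /= -11/5  ⇒  (0, 0, 1, -7/11, -2)
     R0 -= -9/5·R2  ⇒  (1, 0, 0, -28/11, -3)
     R1 -= 7/5·R2  ⇒  (0, 1, 0, 12/11, 2)
     R3 -= 34/5·R2  ⇒  (0, 0, 0, 63/11, 10)
[4] R3 /= 63/11  ⇒  (0, 0, 0, 1, 110/63)
     R0 -= -28/11·R3  ⇒  (1, 0, 0, 0, 13/9)
     R1 -= 12/11·R3  ⇒  (0, 1, 0, 0, 2/21)
     R2 -= -7/11·R3  ⇒  (0, 0, 1, 0, -8/9)

rank = 4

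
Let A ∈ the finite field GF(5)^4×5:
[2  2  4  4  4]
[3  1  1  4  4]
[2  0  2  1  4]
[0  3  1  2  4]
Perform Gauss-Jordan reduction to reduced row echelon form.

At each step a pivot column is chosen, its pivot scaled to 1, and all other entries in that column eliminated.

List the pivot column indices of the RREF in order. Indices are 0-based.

pivot columns: 0, 1, 2, 3

pivot(0,0)=2: scale R0 → (1, 1, 2, 2, 2)
  clear (1,0): R1 −= (3)R0 → (0, 3, 0, 3, 3)
  clear (2,0): R2 −= (2)R0 → (0, 3, 3, 2, 0)
pivot(1,1)=3: scale R1 → (0, 1, 0, 1, 1)
  clear (0,1): R0 −= (1)R1 → (1, 0, 2, 1, 1)
  clear (2,1): R2 −= (3)R1 → (0, 0, 3, 4, 2)
  clear (3,1): R3 −= (3)R1 → (0, 0, 1, 4, 1)
pivot(2,2)=3: scale R2 → (0, 0, 1, 3, 4)
  clear (0,2): R0 −= (2)R2 → (1, 0, 0, 0, 3)
  clear (3,2): R3 −= (1)R2 → (0, 0, 0, 1, 2)
pivot(3,3)=1: scale R3 → (0, 0, 0, 1, 2)
  clear (1,3): R1 −= (1)R3 → (0, 1, 0, 0, 4)
  clear (2,3): R2 −= (3)R3 → (0, 0, 1, 0, 3)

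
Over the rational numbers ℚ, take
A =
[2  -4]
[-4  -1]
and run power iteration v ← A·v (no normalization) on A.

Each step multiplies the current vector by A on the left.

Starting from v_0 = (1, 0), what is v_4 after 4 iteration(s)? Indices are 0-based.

v_0 = (1, 0).
v_1 = A·v_0 = (2, -4).
v_2 = A·v_1 = (20, -4).
v_3 = A·v_2 = (56, -76).
v_4 = A·v_3 = (416, -148).

v_4 = (416, -148)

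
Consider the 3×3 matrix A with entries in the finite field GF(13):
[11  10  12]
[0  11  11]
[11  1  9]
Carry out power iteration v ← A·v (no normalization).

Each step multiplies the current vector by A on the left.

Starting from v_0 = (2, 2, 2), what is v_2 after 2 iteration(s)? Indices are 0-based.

v_2 = (6, 10, 4)

v_0 = (2, 2, 2).
v_1 = A·v_0 = (1, 5, 3).
v_2 = A·v_1 = (6, 10, 4).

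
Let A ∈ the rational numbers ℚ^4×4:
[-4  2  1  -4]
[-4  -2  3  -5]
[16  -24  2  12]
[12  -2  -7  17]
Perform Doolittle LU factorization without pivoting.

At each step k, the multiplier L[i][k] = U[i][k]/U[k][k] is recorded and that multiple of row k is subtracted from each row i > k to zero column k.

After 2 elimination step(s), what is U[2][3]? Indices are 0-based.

U[2][3] = 0

Step 1: pivot at (0,0) is -4.
  row1 ← row1 − (1)·row0  ⇒  L[1][0]=1, U row1=(0, -4, 2, -1)
  row2 ← row2 − (-4)·row0  ⇒  L[2][0]=-4, U row2=(0, -16, 6, -4)
  row3 ← row3 − (-3)·row0  ⇒  L[3][0]=-3, U row3=(0, 4, -4, 5)
Step 2: pivot at (1,1) is -4.
  row2 ← row2 − (4)·row1  ⇒  L[2][1]=4, U row2=(0, 0, -2, 0)
  row3 ← row3 − (-1)·row1  ⇒  L[3][1]=-1, U row3=(0, 0, -2, 4)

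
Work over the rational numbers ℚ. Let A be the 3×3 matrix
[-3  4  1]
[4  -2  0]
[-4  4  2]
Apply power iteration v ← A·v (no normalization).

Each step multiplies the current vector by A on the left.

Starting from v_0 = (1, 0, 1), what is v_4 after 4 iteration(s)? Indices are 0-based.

v_4 = (656, -640, 656)

v_0 = (1, 0, 1).
v_1 = A·v_0 = (-2, 4, -2).
v_2 = A·v_1 = (20, -16, 20).
v_3 = A·v_2 = (-104, 112, -104).
v_4 = A·v_3 = (656, -640, 656).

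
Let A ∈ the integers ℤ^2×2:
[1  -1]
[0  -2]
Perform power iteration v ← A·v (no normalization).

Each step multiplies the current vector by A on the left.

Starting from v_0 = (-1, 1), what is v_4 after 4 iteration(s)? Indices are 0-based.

v_0 = (-1, 1).
v_1 = A·v_0 = (-2, -2).
v_2 = A·v_1 = (0, 4).
v_3 = A·v_2 = (-4, -8).
v_4 = A·v_3 = (4, 16).

v_4 = (4, 16)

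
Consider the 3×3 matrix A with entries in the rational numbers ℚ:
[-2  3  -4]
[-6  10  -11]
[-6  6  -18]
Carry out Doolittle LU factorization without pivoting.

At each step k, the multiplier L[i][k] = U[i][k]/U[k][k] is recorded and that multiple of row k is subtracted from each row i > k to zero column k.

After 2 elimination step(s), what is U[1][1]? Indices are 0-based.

U[1][1] = 1

Step 1: pivot at (0,0) is -2.
  row1 ← row1 − (3)·row0  ⇒  L[1][0]=3, U row1=(0, 1, 1)
  row2 ← row2 − (3)·row0  ⇒  L[2][0]=3, U row2=(0, -3, -6)
Step 2: pivot at (1,1) is 1.
  row2 ← row2 − (-3)·row1  ⇒  L[2][1]=-3, U row2=(0, 0, -3)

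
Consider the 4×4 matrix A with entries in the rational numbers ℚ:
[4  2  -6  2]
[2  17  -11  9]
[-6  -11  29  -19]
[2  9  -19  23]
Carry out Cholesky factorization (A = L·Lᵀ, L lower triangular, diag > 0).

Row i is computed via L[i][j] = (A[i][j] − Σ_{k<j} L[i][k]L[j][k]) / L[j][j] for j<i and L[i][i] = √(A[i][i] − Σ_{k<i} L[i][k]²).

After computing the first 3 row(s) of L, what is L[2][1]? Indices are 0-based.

L[2][1] = -2

Step 1: L[0][0] = √(4) = 2.
  L[1][0] = (2) / L[0][0] = 1.
Step 2: L[1][1] = √(16) = 4.
  L[2][0] = (-6) / L[0][0] = -3.
  L[2][1] = (-8) / L[1][1] = -2.
Step 3: L[2][2] = √(16) = 4.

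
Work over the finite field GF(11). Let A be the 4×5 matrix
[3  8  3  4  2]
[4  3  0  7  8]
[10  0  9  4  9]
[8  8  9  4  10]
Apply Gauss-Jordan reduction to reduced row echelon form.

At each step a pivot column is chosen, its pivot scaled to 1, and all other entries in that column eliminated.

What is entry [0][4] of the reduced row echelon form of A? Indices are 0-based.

M[0][4] = 5

[1] R0 /= 3  ⇒  (1, 10, 1, 5, 8)
     R1 -= 4·R0  ⇒  (0, 7, 7, 9, 9)
     R2 -= 10·R0  ⇒  (0, 10, 10, 9, 6)
     R3 -= 8·R0  ⇒  (0, 5, 1, 8, 1)
[2] R1 /= 7  ⇒  (0, 1, 1, 6, 6)
     R0 -= 10·R1  ⇒  (1, 0, 2, 0, 3)
     R2 -= 10·R1  ⇒  (0, 0, 0, 4, 1)
     R3 -= 5·R1  ⇒  (0, 0, 7, 0, 4)
[3] R2 <-> R3
[3] R2 /= 7  ⇒  (0, 0, 1, 0, 10)
     R0 -= 2·R2  ⇒  (1, 0, 0, 0, 5)
     R1 -= 1·R2  ⇒  (0, 1, 0, 6, 7)
[4] R3 /= 4  ⇒  (0, 0, 0, 1, 3)
     R1 -= 6·R3  ⇒  (0, 1, 0, 0, 0)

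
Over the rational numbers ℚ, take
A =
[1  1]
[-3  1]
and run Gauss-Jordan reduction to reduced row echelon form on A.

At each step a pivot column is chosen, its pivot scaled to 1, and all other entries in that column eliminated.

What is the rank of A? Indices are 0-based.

pivot(0,0)=1: scale R0 → (1, 1)
  clear (1,0): R1 −= (-3)R0 → (0, 4)
pivot(1,1)=4: scale R1 → (0, 1)
  clear (0,1): R0 −= (1)R1 → (1, 0)

rank = 2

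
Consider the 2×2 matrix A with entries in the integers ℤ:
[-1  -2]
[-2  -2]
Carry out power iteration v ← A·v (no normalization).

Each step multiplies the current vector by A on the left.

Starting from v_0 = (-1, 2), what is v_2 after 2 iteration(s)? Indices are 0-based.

v_0 = (-1, 2).
v_1 = A·v_0 = (-3, -2).
v_2 = A·v_1 = (7, 10).

v_2 = (7, 10)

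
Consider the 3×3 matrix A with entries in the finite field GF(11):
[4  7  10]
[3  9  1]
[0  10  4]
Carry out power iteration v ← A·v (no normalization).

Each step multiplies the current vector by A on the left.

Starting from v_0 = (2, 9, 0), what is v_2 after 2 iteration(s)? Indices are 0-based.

v_2 = (0, 8, 9)

v_0 = (2, 9, 0).
v_1 = A·v_0 = (5, 10, 2).
v_2 = A·v_1 = (0, 8, 9).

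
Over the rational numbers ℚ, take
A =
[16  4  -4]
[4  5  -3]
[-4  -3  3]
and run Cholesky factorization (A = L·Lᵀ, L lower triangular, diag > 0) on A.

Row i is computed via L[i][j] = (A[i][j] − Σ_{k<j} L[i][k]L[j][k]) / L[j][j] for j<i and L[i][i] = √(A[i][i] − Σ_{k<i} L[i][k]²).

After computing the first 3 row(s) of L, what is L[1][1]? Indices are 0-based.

Step 1: L[0][0] = √(16) = 4.
  L[1][0] = (4) / L[0][0] = 1.
Step 2: L[1][1] = √(4) = 2.
  L[2][0] = (-4) / L[0][0] = -1.
  L[2][1] = (-2) / L[1][1] = -1.
Step 3: L[2][2] = √(1) = 1.

L[1][1] = 2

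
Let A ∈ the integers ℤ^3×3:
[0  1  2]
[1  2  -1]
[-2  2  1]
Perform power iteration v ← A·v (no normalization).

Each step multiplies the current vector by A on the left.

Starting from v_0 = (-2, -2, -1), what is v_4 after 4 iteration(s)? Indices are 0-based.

v_4 = (-60, -64, -37)

v_0 = (-2, -2, -1).
v_1 = A·v_0 = (-4, -5, -1).
v_2 = A·v_1 = (-7, -13, -3).
v_3 = A·v_2 = (-19, -30, -15).
v_4 = A·v_3 = (-60, -64, -37).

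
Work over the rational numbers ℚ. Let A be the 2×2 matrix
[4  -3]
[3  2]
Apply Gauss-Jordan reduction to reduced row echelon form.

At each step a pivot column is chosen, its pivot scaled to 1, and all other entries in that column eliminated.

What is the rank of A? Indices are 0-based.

rank = 2

step 1: normalize row 0 (÷4) = (1, -3/4)
  row 1: subtract 3×row0 = (0, 17/4)
step 2: normalize row 1 (÷17/4) = (0, 1)
  row 0: subtract -3/4×row1 = (1, 0)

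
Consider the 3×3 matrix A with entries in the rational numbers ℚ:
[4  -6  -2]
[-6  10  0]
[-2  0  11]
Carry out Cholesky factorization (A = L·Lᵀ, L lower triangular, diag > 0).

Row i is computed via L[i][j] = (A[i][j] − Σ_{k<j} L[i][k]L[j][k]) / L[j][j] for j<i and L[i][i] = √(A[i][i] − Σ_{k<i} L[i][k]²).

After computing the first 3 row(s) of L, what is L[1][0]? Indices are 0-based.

Step 1: L[0][0] = √(4) = 2.
  L[1][0] = (-6) / L[0][0] = -3.
Step 2: L[1][1] = √(1) = 1.
  L[2][0] = (-2) / L[0][0] = -1.
  L[2][1] = (-3) / L[1][1] = -3.
Step 3: L[2][2] = √(1) = 1.

L[1][0] = -3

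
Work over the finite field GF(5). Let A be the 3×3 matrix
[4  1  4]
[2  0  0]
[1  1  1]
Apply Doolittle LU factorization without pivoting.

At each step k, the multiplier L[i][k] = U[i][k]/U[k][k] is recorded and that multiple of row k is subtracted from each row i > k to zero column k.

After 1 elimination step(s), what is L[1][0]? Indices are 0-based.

[col 0] pivot 4
  R1 -= 3*R0 → (0, 2, 3)  (L[1][0] := 3)
  R2 -= 4*R0 → (0, 2, 0)  (L[2][0] := 4)

L[1][0] = 3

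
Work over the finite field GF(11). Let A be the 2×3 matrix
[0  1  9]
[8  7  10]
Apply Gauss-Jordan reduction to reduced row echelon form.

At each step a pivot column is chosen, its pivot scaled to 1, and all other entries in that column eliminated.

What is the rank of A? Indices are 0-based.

rank = 2

step 1: exchange rows 0,1
step 1: normalize row 0 (÷8) = (1, 5, 4)
step 2: normalize row 1 (÷1) = (0, 1, 9)
  row 0: subtract 5×row1 = (1, 0, 3)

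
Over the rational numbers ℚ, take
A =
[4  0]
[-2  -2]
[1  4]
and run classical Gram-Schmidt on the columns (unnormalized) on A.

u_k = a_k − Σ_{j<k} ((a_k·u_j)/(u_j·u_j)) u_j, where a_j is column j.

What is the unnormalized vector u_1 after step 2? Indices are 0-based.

u_1 = (-32/21, -26/21, 76/21)

Step 1: u_0 = a_0 = (4, -2, 1).
Step 2: u_1 = a_1 − (8/21)·u_0 = (-32/21, -26/21, 76/21).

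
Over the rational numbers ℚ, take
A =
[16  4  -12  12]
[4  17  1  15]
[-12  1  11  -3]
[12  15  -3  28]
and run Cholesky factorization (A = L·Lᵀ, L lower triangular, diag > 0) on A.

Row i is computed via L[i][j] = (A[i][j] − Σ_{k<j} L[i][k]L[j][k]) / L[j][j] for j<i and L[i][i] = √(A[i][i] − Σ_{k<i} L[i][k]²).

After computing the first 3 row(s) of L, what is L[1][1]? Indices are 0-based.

Step 1: L[0][0] = √(16) = 4.
  L[1][0] = (4) / L[0][0] = 1.
Step 2: L[1][1] = √(16) = 4.
  L[2][0] = (-12) / L[0][0] = -3.
  L[2][1] = (4) / L[1][1] = 1.
Step 3: L[2][2] = √(1) = 1.

L[1][1] = 4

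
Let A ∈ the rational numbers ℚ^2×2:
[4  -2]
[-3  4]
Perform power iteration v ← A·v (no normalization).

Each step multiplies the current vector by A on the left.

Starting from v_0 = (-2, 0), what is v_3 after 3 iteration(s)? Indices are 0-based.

v_0 = (-2, 0).
v_1 = A·v_0 = (-8, 6).
v_2 = A·v_1 = (-44, 48).
v_3 = A·v_2 = (-272, 324).

v_3 = (-272, 324)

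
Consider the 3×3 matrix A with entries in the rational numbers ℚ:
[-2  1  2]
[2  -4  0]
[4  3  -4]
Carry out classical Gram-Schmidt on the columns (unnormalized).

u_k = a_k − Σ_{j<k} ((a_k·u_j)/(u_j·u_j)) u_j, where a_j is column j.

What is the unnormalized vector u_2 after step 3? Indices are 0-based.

Step 1: u_0 = a_0 = (-2, 2, 4).
Step 2: u_1 = a_1 − (1/12)·u_0 = (7/6, -25/6, 8/3).
Step 3: u_2 = a_2 − (-5/6)·u_0 − (-10/31)·u_1 = (22/31, 10/31, 6/31).

u_2 = (22/31, 10/31, 6/31)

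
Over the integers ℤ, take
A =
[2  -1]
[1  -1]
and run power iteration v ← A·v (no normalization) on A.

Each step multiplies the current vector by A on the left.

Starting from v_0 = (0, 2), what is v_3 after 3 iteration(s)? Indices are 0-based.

v_3 = (-4, -2)

v_0 = (0, 2).
v_1 = A·v_0 = (-2, -2).
v_2 = A·v_1 = (-2, 0).
v_3 = A·v_2 = (-4, -2).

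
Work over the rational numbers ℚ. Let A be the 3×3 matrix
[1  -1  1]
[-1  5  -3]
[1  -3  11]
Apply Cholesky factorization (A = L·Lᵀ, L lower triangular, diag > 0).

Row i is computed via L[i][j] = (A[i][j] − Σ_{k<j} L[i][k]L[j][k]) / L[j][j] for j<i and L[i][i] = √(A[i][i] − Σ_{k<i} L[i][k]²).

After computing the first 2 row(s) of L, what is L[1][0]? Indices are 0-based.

Step 1: L[0][0] = √(1) = 1.
  L[1][0] = (-1) / L[0][0] = -1.
Step 2: L[1][1] = √(4) = 2.

L[1][0] = -1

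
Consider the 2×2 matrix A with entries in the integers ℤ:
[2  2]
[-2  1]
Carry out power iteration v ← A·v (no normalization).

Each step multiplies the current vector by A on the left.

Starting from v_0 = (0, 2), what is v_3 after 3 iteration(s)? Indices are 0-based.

v_0 = (0, 2).
v_1 = A·v_0 = (4, 2).
v_2 = A·v_1 = (12, -6).
v_3 = A·v_2 = (12, -30).

v_3 = (12, -30)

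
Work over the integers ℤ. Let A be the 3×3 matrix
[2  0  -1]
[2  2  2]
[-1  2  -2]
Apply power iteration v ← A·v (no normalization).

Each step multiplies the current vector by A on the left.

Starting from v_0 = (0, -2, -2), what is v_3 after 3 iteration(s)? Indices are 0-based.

v_0 = (0, -2, -2).
v_1 = A·v_0 = (2, -8, 0).
v_2 = A·v_1 = (4, -12, -18).
v_3 = A·v_2 = (26, -52, 8).

v_3 = (26, -52, 8)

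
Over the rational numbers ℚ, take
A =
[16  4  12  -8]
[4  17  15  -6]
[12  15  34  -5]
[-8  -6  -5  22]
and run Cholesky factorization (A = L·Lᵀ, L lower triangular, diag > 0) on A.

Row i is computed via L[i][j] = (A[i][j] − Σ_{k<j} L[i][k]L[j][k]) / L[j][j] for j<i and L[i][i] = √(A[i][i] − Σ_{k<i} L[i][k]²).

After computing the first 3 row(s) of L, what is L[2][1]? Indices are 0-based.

Step 1: L[0][0] = √(16) = 4.
  L[1][0] = (4) / L[0][0] = 1.
Step 2: L[1][1] = √(16) = 4.
  L[2][0] = (12) / L[0][0] = 3.
  L[2][1] = (12) / L[1][1] = 3.
Step 3: L[2][2] = √(16) = 4.

L[2][1] = 3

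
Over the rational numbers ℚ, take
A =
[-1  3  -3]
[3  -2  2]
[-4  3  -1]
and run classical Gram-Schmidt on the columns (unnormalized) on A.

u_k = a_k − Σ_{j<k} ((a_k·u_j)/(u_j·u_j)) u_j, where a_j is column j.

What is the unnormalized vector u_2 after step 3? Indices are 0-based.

Step 1: u_0 = a_0 = (-1, 3, -4).
Step 2: u_1 = a_1 − (-21/26)·u_0 = (57/26, 11/26, -3/13).
Step 3: u_2 = a_2 − (1/2)·u_0 − (-143/131)·u_1 = (-14/131, 126/131, 98/131).

u_2 = (-14/131, 126/131, 98/131)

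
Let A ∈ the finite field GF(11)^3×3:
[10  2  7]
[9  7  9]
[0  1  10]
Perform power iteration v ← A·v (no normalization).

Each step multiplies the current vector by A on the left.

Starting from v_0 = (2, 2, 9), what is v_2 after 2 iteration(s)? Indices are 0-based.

v_0 = (2, 2, 9).
v_1 = A·v_0 = (10, 3, 4).
v_2 = A·v_1 = (2, 4, 10).

v_2 = (2, 4, 10)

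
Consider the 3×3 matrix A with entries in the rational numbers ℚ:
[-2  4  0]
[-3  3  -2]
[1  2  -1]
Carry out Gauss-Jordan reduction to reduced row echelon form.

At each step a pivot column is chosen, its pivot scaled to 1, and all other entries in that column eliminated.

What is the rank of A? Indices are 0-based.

rank = 3

step 1: normalize row 0 (÷-2) = (1, -2, 0)
  row 1: subtract -3×row0 = (0, -3, -2)
  row 2: subtract 1×row0 = (0, 4, -1)
step 2: normalize row 1 (÷-3) = (0, 1, 2/3)
  row 0: subtract -2×row1 = (1, 0, 4/3)
  row 2: subtract 4×row1 = (0, 0, -11/3)
step 3: normalize row 2 (÷-11/3) = (0, 0, 1)
  row 0: subtract 4/3×row2 = (1, 0, 0)
  row 1: subtract 2/3×row2 = (0, 1, 0)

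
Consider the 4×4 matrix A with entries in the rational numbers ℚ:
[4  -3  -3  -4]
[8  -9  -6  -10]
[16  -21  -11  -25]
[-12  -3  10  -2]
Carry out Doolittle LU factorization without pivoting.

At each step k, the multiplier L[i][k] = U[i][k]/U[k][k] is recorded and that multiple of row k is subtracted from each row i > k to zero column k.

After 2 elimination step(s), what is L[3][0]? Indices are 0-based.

L[3][0] = -3

[col 0] pivot 4
  R1 -= 2*R0 → (0, -3, 0, -2)  (L[1][0] := 2)
  R2 -= 4*R0 → (0, -9, 1, -9)  (L[2][0] := 4)
  R3 -= -3*R0 → (0, -12, 1, -14)  (L[3][0] := -3)
[col 1] pivot -3
  R2 -= 3*R1 → (0, 0, 1, -3)  (L[2][1] := 3)
  R3 -= 4*R1 → (0, 0, 1, -6)  (L[3][1] := 4)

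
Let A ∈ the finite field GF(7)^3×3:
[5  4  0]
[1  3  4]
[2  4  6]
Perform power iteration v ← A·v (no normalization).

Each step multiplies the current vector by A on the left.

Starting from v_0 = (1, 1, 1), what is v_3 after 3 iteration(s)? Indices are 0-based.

v_0 = (1, 1, 1).
v_1 = A·v_0 = (2, 1, 5).
v_2 = A·v_1 = (0, 4, 3).
v_3 = A·v_2 = (2, 3, 6).

v_3 = (2, 3, 6)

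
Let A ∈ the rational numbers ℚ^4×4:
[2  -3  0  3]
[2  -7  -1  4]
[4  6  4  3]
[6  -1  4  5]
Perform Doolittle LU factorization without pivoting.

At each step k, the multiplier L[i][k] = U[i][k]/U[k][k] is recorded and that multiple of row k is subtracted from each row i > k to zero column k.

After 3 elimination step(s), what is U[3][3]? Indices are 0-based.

U[3][3] = -2

k=0: U[0][0]=2
  eliminate (1,0): mult=1, new row 1: (0, -4, -1, 1); set L[1][0]=1
  eliminate (2,0): mult=2, new row 2: (0, 12, 4, -3); set L[2][0]=2
  eliminate (3,0): mult=3, new row 3: (0, 8, 4, -4); set L[3][0]=3
k=1: U[1][1]=-4
  eliminate (2,1): mult=-3, new row 2: (0, 0, 1, 0); set L[2][1]=-3
  eliminate (3,1): mult=-2, new row 3: (0, 0, 2, -2); set L[3][1]=-2
k=2: U[2][2]=1
  eliminate (3,2): mult=2, new row 3: (0, 0, 0, -2); set L[3][2]=2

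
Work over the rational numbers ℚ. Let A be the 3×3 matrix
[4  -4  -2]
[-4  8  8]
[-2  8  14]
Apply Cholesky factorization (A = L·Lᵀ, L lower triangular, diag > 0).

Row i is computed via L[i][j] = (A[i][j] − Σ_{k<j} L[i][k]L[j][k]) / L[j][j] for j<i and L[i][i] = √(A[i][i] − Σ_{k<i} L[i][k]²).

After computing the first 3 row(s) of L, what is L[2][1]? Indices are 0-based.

Step 1: L[0][0] = √(4) = 2.
  L[1][0] = (-4) / L[0][0] = -2.
Step 2: L[1][1] = √(4) = 2.
  L[2][0] = (-2) / L[0][0] = -1.
  L[2][1] = (6) / L[1][1] = 3.
Step 3: L[2][2] = √(4) = 2.

L[2][1] = 3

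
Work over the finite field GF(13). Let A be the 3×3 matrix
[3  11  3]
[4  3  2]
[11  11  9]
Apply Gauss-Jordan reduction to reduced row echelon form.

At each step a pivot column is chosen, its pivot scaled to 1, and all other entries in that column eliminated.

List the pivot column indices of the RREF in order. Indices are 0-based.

[1] R0 /= 3  ⇒  (1, 8, 1)
     R1 -= 4·R0  ⇒  (0, 10, 11)
     R2 -= 11·R0  ⇒  (0, 1, 11)
[2] R1 /= 10  ⇒  (0, 1, 5)
     R0 -= 8·R1  ⇒  (1, 0, 0)
     R2 -= 1·R1  ⇒  (0, 0, 6)
[3] R2 /= 6  ⇒  (0, 0, 1)
     R1 -= 5·R2  ⇒  (0, 1, 0)

pivot columns: 0, 1, 2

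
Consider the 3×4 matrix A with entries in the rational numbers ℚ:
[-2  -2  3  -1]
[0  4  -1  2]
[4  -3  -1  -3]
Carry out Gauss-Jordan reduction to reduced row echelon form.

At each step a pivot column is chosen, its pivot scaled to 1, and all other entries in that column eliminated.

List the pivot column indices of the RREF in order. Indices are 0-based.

pivot columns: 0, 1, 2

step 1: normalize row 0 (÷-2) = (1, 1, -3/2, 1/2)
  row 2: subtract 4×row0 = (0, -7, 5, -5)
step 2: normalize row 1 (÷4) = (0, 1, -1/4, 1/2)
  row 0: subtract 1×row1 = (1, 0, -5/4, 0)
  row 2: subtract -7×row1 = (0, 0, 13/4, -3/2)
step 3: normalize row 2 (÷13/4) = (0, 0, 1, -6/13)
  row 0: subtract -5/4×row2 = (1, 0, 0, -15/26)
  row 1: subtract -1/4×row2 = (0, 1, 0, 5/13)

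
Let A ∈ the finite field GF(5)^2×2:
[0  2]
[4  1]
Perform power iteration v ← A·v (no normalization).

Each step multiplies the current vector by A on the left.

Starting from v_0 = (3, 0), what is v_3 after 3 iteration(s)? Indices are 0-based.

v_0 = (3, 0).
v_1 = A·v_0 = (0, 2).
v_2 = A·v_1 = (4, 2).
v_3 = A·v_2 = (4, 3).

v_3 = (4, 3)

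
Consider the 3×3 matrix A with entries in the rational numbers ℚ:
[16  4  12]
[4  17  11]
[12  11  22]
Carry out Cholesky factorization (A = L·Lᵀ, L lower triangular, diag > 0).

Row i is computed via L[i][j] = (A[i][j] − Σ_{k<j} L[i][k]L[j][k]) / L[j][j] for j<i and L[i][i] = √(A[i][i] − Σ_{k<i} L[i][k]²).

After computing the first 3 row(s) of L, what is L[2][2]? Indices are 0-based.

L[2][2] = 3

Step 1: L[0][0] = √(16) = 4.
  L[1][0] = (4) / L[0][0] = 1.
Step 2: L[1][1] = √(16) = 4.
  L[2][0] = (12) / L[0][0] = 3.
  L[2][1] = (8) / L[1][1] = 2.
Step 3: L[2][2] = √(9) = 3.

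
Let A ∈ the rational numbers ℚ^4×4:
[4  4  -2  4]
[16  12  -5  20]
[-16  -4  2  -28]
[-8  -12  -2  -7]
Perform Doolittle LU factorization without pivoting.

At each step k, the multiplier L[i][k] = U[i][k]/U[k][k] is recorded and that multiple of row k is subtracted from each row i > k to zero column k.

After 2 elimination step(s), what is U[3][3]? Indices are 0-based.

U[3][3] = -3

Step 1: pivot at (0,0) is 4.
  row1 ← row1 − (4)·row0  ⇒  L[1][0]=4, U row1=(0, -4, 3, 4)
  row2 ← row2 − (-4)·row0  ⇒  L[2][0]=-4, U row2=(0, 12, -6, -12)
  row3 ← row3 − (-2)·row0  ⇒  L[3][0]=-2, U row3=(0, -4, -6, 1)
Step 2: pivot at (1,1) is -4.
  row2 ← row2 − (-3)·row1  ⇒  L[2][1]=-3, U row2=(0, 0, 3, 0)
  row3 ← row3 − (1)·row1  ⇒  L[3][1]=1, U row3=(0, 0, -9, -3)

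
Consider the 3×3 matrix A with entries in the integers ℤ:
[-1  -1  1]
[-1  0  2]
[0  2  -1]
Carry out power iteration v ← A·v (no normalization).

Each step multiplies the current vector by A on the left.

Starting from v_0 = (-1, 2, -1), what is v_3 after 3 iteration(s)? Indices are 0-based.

v_0 = (-1, 2, -1).
v_1 = A·v_0 = (-2, -1, 5).
v_2 = A·v_1 = (8, 12, -7).
v_3 = A·v_2 = (-27, -22, 31).

v_3 = (-27, -22, 31)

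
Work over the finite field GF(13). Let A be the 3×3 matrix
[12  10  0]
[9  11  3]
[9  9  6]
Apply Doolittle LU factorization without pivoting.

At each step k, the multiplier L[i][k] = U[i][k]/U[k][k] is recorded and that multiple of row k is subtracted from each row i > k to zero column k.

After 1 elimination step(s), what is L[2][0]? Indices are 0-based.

k=0: U[0][0]=12
  eliminate (1,0): mult=4, new row 1: (0, 10, 3); set L[1][0]=4
  eliminate (2,0): mult=4, new row 2: (0, 8, 6); set L[2][0]=4

L[2][0] = 4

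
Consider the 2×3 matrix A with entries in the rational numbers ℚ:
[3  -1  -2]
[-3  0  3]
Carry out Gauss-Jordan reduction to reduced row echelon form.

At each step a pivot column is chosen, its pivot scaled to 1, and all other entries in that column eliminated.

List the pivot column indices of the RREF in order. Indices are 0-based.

pivot columns: 0, 1

step 1: normalize row 0 (÷3) = (1, -1/3, -2/3)
  row 1: subtract -3×row0 = (0, -1, 1)
step 2: normalize row 1 (÷-1) = (0, 1, -1)
  row 0: subtract -1/3×row1 = (1, 0, -1)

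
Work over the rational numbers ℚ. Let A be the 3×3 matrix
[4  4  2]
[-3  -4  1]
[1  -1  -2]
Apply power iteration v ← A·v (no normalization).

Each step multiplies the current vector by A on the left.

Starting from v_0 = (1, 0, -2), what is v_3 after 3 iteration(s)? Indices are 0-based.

v_3 = (50, -75, -25)

v_0 = (1, 0, -2).
v_1 = A·v_0 = (0, -5, 5).
v_2 = A·v_1 = (-10, 25, -5).
v_3 = A·v_2 = (50, -75, -25).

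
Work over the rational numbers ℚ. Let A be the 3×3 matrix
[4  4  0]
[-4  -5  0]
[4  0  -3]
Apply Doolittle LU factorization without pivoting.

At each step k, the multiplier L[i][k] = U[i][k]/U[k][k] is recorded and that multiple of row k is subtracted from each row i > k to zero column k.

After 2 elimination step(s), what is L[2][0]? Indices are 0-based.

[col 0] pivot 4
  R1 -= -1*R0 → (0, -1, 0)  (L[1][0] := -1)
  R2 -= 1*R0 → (0, -4, -3)  (L[2][0] := 1)
[col 1] pivot -1
  R2 -= 4*R1 → (0, 0, -3)  (L[2][1] := 4)

L[2][0] = 1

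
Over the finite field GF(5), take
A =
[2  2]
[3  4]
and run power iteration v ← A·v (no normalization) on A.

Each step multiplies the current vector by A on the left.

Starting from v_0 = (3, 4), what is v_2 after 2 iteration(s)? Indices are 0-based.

v_0 = (3, 4).
v_1 = A·v_0 = (4, 0).
v_2 = A·v_1 = (3, 2).

v_2 = (3, 2)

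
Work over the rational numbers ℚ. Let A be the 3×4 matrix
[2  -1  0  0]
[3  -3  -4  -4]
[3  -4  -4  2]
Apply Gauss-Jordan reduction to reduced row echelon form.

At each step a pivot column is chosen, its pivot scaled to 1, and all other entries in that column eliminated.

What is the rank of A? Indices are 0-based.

step 1: normalize row 0 (÷2) = (1, -1/2, 0, 0)
  row 1: subtract 3×row0 = (0, -3/2, -4, -4)
  row 2: subtract 3×row0 = (0, -5/2, -4, 2)
step 2: normalize row 1 (÷-3/2) = (0, 1, 8/3, 8/3)
  row 0: subtract -1/2×row1 = (1, 0, 4/3, 4/3)
  row 2: subtract -5/2×row1 = (0, 0, 8/3, 26/3)
step 3: normalize row 2 (÷8/3) = (0, 0, 1, 13/4)
  row 0: subtract 4/3×row2 = (1, 0, 0, -3)
  row 1: subtract 8/3×row2 = (0, 1, 0, -6)

rank = 3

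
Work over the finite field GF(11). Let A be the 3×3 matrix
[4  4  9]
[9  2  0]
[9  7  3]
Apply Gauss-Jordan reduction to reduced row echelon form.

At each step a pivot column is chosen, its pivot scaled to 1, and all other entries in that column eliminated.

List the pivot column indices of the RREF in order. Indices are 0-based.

pivot columns: 0, 1, 2

step 1: normalize row 0 (÷4) = (1, 1, 5)
  row 1: subtract 9×row0 = (0, 4, 10)
  row 2: subtract 9×row0 = (0, 9, 2)
step 2: normalize row 1 (÷4) = (0, 1, 8)
  row 0: subtract 1×row1 = (1, 0, 8)
  row 2: subtract 9×row1 = (0, 0, 7)
step 3: normalize row 2 (÷7) = (0, 0, 1)
  row 0: subtract 8×row2 = (1, 0, 0)
  row 1: subtract 8×row2 = (0, 1, 0)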